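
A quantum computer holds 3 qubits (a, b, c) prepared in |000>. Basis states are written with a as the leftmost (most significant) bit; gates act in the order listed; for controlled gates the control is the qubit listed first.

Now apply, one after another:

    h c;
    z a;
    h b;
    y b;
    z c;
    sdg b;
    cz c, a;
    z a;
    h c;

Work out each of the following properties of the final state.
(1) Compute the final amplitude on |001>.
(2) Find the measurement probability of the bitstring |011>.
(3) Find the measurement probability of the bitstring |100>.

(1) The final state's coefficient on |001> equals -sqrt(2)*I/2.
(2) Outcome |011> occurs with probability 1/2.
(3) A full measurement returns |100> with probability 0.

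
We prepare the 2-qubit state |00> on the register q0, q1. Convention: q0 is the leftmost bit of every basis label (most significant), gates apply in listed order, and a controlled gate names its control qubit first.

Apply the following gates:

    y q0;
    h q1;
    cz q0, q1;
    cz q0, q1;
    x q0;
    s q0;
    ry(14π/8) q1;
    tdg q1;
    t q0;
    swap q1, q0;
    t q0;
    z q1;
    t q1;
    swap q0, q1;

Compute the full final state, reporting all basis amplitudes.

After the circuit, the state carries amplitude -sqrt(2)*I*sqrt(sqrt(2) + 2)/4 - sqrt(2)*I*sqrt(2 - sqrt(2))/4 on |00>, -sqrt(2)*I*sqrt(sqrt(2) + 2)/4 + sqrt(2)*I*sqrt(2 - sqrt(2))/4 on |01>, 0 on |10>, 0 on |11>.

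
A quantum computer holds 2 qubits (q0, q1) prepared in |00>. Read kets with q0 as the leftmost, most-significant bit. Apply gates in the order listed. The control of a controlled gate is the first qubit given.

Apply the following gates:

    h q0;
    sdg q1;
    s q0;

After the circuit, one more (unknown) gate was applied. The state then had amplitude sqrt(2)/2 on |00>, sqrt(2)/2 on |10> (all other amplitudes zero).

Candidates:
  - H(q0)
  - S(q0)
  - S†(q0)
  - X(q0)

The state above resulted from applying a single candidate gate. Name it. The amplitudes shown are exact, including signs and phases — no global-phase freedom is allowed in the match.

The applied gate was S†(q0).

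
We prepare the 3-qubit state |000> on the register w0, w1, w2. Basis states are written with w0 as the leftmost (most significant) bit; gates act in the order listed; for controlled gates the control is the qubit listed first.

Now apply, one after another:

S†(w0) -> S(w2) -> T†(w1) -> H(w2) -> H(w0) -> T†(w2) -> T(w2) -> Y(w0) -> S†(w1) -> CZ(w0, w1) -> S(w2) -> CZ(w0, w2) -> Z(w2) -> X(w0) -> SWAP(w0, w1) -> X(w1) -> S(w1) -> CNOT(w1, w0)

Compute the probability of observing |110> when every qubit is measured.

Outcome |110> occurs with probability 1/4.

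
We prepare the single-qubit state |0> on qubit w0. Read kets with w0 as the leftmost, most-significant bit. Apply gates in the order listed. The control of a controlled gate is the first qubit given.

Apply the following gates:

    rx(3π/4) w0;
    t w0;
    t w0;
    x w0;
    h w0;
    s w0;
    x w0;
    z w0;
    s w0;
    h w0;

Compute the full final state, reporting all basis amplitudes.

The resulting statevector has amplitude -I*sqrt(2 - sqrt(2))/2 on |0>, I*sqrt(sqrt(2) + 2)/2 on |1>.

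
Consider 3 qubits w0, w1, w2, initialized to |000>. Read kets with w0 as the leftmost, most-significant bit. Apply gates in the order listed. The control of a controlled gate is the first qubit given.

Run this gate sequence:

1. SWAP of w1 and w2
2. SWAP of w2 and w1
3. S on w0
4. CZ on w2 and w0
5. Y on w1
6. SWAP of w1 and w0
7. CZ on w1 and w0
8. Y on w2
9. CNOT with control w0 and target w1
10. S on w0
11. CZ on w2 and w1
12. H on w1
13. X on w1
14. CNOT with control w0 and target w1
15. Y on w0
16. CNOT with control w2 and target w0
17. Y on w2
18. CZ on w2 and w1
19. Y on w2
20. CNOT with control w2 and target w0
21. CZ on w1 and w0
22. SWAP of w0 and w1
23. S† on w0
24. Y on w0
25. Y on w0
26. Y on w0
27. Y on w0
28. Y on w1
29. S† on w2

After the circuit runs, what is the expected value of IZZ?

The observable IZZ averages to 1. Key observation: gates 24-27 undo each other exactly, leaving only the rest of the circuit to track.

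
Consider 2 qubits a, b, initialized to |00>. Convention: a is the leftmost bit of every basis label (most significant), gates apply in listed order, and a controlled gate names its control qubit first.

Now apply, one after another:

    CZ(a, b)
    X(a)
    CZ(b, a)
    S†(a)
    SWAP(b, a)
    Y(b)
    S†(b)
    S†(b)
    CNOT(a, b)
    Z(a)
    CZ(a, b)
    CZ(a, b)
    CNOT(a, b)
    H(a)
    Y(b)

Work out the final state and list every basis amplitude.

The resulting statevector has amplitude 0 on |00>, -sqrt(2)*I/2 on |01>, 0 on |10>, -sqrt(2)*I/2 on |11>. Key observation: steps 11-12 multiply out to the identity, so the circuit reduces to the remaining gates.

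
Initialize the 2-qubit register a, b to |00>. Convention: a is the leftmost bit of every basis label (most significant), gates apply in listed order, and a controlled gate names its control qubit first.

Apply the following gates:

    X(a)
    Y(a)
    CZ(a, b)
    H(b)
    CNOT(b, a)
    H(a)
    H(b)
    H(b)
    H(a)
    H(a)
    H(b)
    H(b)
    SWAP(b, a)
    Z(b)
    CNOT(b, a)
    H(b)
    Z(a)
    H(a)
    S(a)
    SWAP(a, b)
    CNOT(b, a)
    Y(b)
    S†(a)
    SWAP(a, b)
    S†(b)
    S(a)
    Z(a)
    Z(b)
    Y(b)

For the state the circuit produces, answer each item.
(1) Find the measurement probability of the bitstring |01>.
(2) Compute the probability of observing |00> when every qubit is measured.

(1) Outcome |01> occurs with probability 1/4. Key observation: gates 7-12 undo each other exactly, leaving only the rest of the circuit to track.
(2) Outcome |00> occurs with probability 1/4.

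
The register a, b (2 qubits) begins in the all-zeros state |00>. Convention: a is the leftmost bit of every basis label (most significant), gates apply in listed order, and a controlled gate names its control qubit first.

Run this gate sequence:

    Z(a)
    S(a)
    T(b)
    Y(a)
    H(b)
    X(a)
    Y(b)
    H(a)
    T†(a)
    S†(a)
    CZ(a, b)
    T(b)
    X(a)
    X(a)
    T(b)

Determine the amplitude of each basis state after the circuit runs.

The resulting statevector has amplitude 1/2 on |00>, -I/2 on |01>, -exp(I*pi/4)/2 on |10>, -exp(3*I*pi/4)/2 on |11>.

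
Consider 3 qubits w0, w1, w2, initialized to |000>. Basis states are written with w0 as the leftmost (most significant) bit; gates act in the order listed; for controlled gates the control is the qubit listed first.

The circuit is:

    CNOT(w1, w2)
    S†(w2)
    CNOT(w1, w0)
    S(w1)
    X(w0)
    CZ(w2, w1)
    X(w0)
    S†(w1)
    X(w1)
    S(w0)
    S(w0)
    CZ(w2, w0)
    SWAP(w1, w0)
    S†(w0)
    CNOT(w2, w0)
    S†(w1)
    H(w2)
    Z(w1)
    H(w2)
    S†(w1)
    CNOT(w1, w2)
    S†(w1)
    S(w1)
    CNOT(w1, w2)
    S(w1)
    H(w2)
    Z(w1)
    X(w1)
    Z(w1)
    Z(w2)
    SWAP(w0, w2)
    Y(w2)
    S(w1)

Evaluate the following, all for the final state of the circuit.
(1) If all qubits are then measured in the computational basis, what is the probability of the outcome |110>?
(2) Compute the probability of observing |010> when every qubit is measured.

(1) A full measurement returns |110> with probability 1/2. Key observation: gates 19-26 undo each other exactly, leaving only the rest of the circuit to track.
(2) Outcome |010> occurs with probability 1/2.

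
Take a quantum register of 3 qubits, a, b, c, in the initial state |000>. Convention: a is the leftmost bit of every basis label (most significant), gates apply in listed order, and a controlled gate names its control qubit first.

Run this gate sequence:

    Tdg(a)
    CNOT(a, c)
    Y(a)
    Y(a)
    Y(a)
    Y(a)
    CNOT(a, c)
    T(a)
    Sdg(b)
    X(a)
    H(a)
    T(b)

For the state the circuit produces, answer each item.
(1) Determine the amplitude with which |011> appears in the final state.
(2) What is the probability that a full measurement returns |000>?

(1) |011> carries amplitude 0 in the final state. Key observation: gates 1-8 undo each other exactly, leaving only the rest of the circuit to track.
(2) The probability of measuring |000> is 1/2.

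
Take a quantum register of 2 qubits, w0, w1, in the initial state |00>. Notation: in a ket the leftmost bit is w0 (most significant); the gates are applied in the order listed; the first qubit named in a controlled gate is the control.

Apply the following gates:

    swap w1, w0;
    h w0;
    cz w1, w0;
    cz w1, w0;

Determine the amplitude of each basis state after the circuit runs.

The resulting statevector has amplitude sqrt(2)/2 on |00>, 0 on |01>, sqrt(2)/2 on |10>, 0 on |11>. Key observation: steps 3-4 multiply out to the identity, so the circuit reduces to the remaining gates.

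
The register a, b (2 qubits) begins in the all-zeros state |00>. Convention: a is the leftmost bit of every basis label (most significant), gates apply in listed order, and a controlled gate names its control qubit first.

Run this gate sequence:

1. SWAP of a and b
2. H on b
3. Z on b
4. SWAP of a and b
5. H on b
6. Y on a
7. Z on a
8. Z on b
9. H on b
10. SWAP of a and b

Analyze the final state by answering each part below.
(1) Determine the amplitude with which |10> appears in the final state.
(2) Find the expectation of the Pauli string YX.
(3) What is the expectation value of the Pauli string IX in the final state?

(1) |10> carries amplitude sqrt(2)*I/2 in the final state.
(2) In the final state, YX has expectation 0.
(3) In the final state, IX has expectation -1.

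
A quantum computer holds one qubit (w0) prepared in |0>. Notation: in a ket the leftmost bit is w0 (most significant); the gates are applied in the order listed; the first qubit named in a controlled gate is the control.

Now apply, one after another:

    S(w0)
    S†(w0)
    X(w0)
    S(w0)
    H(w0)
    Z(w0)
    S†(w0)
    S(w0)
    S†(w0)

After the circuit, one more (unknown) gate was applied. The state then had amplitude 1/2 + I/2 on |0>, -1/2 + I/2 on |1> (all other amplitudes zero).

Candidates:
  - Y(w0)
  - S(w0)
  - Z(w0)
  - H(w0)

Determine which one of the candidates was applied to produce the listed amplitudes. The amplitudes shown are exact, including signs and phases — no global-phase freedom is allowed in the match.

The unique candidate consistent with the amplitudes is H(w0).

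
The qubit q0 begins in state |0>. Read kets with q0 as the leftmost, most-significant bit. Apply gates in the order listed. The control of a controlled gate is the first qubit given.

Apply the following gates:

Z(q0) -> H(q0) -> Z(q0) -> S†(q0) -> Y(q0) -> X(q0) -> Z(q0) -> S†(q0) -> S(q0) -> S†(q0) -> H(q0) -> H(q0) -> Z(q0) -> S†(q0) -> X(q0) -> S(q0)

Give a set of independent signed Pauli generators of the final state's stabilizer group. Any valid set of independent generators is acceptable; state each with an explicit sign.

The final state is stabilized by the group generated by +X; other independent generating sets are equally valid.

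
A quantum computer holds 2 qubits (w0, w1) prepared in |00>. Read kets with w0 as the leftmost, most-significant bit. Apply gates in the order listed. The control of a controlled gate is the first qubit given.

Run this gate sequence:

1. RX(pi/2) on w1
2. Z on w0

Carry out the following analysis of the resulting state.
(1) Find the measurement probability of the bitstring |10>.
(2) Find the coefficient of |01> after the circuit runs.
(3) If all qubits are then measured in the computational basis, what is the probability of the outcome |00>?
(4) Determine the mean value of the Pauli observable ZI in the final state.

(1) A full measurement returns |10> with probability 0.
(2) The final state's coefficient on |01> equals -sqrt(2)*I/2.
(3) A full measurement returns |00> with probability 1/2.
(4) In the final state, ZI has expectation 1.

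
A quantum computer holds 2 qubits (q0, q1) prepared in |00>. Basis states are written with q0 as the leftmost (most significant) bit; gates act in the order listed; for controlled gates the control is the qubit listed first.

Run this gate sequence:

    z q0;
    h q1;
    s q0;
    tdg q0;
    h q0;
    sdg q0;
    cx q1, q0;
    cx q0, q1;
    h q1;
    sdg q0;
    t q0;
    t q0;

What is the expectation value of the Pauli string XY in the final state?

The expectation value of XY is 1.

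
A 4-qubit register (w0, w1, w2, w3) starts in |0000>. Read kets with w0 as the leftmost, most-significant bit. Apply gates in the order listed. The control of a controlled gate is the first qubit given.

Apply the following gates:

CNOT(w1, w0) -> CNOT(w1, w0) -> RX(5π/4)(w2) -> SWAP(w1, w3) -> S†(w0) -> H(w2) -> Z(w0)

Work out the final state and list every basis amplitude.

The final amplitudes are -sqrt(2)*sqrt(2 - sqrt(2))/4 - sqrt(2)*I*sqrt(sqrt(2) + 2)/4 on |0000>, -sqrt(2)*sqrt(2 - sqrt(2))/4 + sqrt(2)*I*sqrt(sqrt(2) + 2)/4 on |0010>, and 0 on every other basis state. Key observation: gates 1-2 undo each other exactly, leaving only the rest of the circuit to track.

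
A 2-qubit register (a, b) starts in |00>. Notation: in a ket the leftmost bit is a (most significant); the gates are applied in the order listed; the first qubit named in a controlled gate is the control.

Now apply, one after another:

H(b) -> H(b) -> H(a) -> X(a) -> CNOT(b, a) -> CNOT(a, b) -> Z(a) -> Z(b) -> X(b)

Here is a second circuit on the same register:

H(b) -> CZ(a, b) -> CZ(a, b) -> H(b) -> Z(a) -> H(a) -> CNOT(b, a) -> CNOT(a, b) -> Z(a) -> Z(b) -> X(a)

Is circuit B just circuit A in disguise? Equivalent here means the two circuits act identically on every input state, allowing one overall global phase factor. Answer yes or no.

No, they are not equivalent — no single phase factor reconciles the two unitaries.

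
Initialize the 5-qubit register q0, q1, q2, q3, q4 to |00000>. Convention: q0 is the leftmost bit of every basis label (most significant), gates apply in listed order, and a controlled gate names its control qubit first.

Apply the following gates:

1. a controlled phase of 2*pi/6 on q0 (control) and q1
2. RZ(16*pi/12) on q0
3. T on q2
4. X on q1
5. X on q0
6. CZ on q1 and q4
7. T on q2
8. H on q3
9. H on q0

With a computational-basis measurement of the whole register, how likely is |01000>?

A full measurement returns |01000> with probability 1/4.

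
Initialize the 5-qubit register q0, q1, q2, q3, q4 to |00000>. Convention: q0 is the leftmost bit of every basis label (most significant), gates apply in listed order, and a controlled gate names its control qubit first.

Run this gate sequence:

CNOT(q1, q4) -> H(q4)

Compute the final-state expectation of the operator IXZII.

The expectation value of IXZII is 0.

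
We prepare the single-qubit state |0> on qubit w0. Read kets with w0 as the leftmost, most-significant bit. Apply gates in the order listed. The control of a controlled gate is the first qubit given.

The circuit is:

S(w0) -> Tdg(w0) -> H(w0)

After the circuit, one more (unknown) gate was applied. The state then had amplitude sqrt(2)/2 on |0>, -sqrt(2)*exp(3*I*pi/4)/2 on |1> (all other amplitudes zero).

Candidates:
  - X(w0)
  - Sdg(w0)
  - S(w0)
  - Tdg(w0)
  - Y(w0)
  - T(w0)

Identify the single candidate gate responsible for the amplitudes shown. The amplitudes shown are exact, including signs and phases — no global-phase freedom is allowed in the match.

The unique candidate consistent with the amplitudes is Tdg(w0).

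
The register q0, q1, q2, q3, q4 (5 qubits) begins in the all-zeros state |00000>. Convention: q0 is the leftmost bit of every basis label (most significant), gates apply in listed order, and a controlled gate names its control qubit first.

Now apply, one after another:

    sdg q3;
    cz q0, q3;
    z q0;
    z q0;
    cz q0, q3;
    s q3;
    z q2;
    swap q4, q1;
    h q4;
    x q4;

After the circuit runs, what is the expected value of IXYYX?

The observable IXYYX averages to 0. Key observation: the block from step 1 through step 6 cancels to the identity and can be dropped.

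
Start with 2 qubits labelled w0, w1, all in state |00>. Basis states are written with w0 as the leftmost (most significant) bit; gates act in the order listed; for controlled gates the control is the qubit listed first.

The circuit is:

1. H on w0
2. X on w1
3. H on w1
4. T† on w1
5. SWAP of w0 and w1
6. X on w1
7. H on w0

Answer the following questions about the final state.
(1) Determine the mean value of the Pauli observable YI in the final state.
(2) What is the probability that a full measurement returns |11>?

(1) In the final state, YI has expectation -sqrt(2)/2.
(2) The probability of measuring |11> is sqrt(2)/8 + 1/4.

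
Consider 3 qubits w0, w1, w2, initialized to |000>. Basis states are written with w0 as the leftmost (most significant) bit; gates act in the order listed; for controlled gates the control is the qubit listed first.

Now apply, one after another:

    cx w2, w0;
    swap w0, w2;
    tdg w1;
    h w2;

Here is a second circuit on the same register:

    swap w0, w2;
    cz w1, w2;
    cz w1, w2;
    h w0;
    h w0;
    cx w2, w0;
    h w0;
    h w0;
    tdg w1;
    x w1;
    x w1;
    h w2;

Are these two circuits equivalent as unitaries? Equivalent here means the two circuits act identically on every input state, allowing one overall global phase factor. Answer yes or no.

No — the two circuits implement different unitaries, even allowing a global phase.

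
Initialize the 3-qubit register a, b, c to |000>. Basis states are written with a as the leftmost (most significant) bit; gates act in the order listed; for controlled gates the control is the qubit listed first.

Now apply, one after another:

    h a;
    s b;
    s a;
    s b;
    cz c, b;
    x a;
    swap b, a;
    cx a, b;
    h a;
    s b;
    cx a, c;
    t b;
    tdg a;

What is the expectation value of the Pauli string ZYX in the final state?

The expectation value of ZYX is 0.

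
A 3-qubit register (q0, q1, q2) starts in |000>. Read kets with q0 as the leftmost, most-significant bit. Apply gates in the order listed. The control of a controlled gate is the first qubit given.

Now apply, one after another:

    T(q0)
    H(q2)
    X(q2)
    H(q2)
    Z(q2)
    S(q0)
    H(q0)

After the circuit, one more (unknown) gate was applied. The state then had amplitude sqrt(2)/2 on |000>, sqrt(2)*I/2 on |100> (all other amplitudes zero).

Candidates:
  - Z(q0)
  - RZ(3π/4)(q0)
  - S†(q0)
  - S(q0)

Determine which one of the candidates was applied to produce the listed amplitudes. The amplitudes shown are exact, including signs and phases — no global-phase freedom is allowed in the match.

The unique candidate consistent with the amplitudes is S(q0). Key observation: gates 2-5 undo each other exactly, leaving only the rest of the circuit to track.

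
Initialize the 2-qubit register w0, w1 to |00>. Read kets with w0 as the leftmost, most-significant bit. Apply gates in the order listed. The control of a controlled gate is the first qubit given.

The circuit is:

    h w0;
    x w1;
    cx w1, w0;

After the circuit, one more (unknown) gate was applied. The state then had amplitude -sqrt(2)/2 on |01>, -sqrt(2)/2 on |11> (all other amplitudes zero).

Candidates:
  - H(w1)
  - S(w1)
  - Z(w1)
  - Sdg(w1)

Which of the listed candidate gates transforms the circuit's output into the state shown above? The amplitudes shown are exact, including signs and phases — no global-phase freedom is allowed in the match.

The unique candidate consistent with the amplitudes is Z(w1).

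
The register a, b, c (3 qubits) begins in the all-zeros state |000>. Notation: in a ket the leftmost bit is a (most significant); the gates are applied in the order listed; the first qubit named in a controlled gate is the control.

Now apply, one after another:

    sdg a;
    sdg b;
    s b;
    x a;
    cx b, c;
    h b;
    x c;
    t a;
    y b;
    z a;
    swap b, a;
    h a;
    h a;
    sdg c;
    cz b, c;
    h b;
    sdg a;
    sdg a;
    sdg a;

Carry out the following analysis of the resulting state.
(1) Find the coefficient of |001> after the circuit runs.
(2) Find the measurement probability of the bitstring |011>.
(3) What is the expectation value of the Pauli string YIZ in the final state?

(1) The final state's coefficient on |001> equals -exp(I*pi/4)/2.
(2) Outcome |011> occurs with probability 1/4.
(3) In the final state, YIZ has expectation 1.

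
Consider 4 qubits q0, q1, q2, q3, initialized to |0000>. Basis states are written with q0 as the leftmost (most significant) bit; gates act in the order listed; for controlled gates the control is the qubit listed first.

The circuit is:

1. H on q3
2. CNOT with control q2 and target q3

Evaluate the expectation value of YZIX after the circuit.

The observable YZIX averages to 0.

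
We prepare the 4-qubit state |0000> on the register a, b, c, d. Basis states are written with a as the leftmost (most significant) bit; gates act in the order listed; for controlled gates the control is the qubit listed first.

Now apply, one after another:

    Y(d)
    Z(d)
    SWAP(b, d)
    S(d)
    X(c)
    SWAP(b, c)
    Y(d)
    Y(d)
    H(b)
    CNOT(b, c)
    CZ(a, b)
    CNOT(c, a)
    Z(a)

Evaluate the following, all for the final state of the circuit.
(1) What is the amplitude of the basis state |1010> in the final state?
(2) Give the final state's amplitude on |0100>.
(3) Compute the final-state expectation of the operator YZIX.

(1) |1010> carries amplitude sqrt(2)*I/2 in the final state.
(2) The amplitude on |0100> is sqrt(2)*I/2.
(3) The expectation value of YZIX is 0.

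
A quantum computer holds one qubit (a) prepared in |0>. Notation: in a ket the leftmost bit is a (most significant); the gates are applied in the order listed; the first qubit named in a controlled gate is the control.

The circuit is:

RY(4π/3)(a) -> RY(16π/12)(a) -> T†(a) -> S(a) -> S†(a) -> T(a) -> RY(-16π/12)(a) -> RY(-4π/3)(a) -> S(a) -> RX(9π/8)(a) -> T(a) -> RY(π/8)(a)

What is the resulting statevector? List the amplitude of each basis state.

After the circuit, the state carries amplitude -cos(pi/16)*cos(7*pi/16) + I*exp(I*pi/4)*sin(pi/16)*sin(7*pi/16) on |0>, -sin(pi/16)*cos(7*pi/16) - I*exp(I*pi/4)*sin(7*pi/16)*cos(pi/16) on |1>. Key observation: gates 1-8 undo each other exactly, leaving only the rest of the circuit to track.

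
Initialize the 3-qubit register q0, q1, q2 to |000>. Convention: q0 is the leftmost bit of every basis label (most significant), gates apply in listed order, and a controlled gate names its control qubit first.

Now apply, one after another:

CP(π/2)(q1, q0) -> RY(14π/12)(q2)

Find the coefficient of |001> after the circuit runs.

The amplitude on |001> is sqrt(2)/4 + sqrt(6)/4.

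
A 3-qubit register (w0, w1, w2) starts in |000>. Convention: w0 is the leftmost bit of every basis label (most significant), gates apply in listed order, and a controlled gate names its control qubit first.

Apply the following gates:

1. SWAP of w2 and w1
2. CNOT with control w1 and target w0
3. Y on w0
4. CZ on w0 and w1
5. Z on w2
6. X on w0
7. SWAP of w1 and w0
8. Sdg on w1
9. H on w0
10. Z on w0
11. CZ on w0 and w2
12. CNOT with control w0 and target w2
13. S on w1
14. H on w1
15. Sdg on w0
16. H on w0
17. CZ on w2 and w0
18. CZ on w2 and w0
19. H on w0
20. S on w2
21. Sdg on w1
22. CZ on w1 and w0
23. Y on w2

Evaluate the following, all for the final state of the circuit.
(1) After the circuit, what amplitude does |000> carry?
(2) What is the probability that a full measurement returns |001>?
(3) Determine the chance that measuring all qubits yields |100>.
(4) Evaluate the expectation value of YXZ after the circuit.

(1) The final state's coefficient on |000> equals 0. Key observation: steps 16-19 multiply out to the identity, so the circuit reduces to the remaining gates.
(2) A full measurement returns |001> with probability 1/4.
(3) Outcome |100> occurs with probability 1/4.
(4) The expectation value of YXZ is 0.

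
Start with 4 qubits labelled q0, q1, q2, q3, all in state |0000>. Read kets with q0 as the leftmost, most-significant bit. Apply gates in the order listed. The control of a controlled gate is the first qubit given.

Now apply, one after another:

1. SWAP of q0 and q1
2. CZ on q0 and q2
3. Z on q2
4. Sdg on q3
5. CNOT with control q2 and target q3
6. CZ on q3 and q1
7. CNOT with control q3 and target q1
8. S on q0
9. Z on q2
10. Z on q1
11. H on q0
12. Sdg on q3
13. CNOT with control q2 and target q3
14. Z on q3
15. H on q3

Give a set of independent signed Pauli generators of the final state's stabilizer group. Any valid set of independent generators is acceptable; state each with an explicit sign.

One valid set of independent stabilizer generators is +XIII, +IIIX, +IZII, +IIZI (any independent generating set of the same group is equally correct).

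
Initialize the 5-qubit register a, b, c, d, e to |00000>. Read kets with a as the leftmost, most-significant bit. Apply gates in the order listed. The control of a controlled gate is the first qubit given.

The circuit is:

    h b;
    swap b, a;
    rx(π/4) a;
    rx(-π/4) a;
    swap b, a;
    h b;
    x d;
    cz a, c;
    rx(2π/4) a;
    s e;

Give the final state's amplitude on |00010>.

The amplitude on |00010> is sqrt(2)/2.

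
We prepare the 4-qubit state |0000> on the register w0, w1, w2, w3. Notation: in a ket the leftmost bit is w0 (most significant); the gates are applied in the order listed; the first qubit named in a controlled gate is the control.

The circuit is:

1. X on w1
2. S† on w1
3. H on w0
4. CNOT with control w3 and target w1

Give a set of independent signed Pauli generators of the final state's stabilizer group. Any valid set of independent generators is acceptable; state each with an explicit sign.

One valid set of independent stabilizer generators is +XIII, -IZII, +IIZI, +IIIZ (any independent generating set of the same group is equally correct).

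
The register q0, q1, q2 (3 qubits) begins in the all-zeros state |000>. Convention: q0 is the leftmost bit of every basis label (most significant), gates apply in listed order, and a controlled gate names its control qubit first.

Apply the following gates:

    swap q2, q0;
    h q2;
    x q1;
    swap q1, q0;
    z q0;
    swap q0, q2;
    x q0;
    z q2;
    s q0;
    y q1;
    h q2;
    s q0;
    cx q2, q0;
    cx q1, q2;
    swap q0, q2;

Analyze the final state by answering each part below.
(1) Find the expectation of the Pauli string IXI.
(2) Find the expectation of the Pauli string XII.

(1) The observable IXI averages to 0.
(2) The observable XII averages to 1.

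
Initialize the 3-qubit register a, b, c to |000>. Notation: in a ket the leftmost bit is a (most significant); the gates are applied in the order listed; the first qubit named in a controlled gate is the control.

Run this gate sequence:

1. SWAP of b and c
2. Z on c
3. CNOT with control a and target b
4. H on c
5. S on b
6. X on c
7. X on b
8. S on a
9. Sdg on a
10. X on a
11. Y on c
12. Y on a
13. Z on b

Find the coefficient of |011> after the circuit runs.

The amplitude on |011> is -sqrt(2)/2.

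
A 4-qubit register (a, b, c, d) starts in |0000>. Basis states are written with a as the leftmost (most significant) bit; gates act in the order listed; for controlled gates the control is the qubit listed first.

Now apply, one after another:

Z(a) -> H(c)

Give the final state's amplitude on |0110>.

The final state's coefficient on |0110> equals 0.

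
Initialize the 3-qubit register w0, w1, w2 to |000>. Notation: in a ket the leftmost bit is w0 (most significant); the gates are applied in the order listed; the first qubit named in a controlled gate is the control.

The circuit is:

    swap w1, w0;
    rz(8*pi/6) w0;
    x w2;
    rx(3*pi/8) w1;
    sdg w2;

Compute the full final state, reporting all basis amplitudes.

The final amplitudes are exp(5*I*pi/6)*cos(3*pi/16) on |001>, exp(I*pi/3)*sin(3*pi/16) on |011>, and 0 on every other basis state.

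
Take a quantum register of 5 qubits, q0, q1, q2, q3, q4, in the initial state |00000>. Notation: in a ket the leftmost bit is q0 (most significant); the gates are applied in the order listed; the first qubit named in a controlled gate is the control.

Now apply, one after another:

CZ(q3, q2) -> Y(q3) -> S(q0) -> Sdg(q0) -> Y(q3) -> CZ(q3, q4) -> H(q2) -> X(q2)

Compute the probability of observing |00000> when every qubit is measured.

The probability of measuring |00000> is 1/2. Key observation: gates 2-5 undo each other exactly, leaving only the rest of the circuit to track.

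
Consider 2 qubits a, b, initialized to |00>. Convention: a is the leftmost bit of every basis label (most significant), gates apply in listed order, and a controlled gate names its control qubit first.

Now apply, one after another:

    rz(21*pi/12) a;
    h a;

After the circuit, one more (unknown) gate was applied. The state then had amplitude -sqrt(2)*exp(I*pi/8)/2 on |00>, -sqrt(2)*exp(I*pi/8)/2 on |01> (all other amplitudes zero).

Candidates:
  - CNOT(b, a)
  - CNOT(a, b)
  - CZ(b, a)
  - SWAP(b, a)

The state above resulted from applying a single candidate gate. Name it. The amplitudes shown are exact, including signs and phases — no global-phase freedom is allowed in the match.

The unique candidate consistent with the amplitudes is SWAP(b, a).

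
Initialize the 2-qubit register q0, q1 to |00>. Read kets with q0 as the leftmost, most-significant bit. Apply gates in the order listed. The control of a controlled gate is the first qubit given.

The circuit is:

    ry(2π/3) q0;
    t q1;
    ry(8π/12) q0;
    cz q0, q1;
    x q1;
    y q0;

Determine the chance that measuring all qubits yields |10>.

Outcome |10> occurs with probability 0.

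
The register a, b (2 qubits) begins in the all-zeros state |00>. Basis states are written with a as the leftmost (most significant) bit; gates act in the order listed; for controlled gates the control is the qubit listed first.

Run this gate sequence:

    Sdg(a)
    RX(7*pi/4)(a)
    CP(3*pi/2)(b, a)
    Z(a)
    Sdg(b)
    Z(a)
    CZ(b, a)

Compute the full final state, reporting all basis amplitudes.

The resulting statevector has amplitude -sqrt(sqrt(2) + 2)/2 on |00>, 0 on |01>, -I*sqrt(2 - sqrt(2))/2 on |10>, 0 on |11>.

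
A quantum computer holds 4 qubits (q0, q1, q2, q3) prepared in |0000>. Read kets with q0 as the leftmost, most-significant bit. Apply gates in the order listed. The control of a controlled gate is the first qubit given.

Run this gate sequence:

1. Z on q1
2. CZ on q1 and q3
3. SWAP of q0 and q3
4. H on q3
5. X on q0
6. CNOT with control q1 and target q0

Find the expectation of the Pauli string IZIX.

The expectation value of IZIX is 1.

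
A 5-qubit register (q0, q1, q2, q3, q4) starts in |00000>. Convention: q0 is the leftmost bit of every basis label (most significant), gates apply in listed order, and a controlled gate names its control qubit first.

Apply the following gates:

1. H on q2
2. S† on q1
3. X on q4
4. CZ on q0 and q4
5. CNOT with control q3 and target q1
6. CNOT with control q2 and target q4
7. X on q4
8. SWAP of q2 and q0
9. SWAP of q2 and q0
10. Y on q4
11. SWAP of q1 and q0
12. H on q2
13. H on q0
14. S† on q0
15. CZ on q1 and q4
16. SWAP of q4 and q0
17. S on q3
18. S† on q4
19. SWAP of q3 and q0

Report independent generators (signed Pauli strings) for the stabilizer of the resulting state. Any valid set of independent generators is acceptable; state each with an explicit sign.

One valid set of independent stabilizer generators is -IIXZI, -IIZXI, -IIIIX, +ZIIII, +IZIII (any independent generating set of the same group is equally correct). Key observation: the block from step 8 through step 9 cancels to the identity and can be dropped.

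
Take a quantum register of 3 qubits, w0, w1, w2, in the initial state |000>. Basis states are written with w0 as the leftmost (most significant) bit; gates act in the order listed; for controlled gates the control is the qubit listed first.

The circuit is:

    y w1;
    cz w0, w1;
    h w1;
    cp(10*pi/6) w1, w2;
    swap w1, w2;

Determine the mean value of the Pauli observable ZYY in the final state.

The expectation value of ZYY is 0.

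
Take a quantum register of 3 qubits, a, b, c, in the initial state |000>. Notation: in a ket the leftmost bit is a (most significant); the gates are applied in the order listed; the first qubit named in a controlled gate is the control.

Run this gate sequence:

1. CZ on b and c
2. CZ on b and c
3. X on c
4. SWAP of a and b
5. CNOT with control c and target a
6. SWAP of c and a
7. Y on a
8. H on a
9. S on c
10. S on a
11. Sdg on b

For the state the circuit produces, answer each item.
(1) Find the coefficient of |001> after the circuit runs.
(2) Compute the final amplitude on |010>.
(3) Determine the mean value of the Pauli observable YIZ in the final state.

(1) The final state's coefficient on |001> equals sqrt(2)/2. Key observation: the block from step 1 through step 2 cancels to the identity and can be dropped.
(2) |010> carries amplitude 0 in the final state.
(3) In the final state, YIZ has expectation -1.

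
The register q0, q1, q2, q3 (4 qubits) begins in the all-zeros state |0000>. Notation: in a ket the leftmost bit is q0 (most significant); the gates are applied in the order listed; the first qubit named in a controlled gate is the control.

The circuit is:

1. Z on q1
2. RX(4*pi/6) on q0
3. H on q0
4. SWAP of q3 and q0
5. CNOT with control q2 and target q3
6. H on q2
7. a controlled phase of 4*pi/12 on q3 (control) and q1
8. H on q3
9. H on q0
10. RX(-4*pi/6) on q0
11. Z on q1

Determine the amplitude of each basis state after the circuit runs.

After the circuit, the state carries amplitude 1/8 + sqrt(3)*I/8 on |0000>, 3/8 - sqrt(3)*I/8 on |0001>, 1/8 + sqrt(3)*I/8 on |0010>, 3/8 - sqrt(3)*I/8 on |0011>, 0 on |0100>, 0 on |0101>, 0 on |0110>, 0 on |0111>, 1/8 + sqrt(3)*I/8 on |1000>, 3/8 - sqrt(3)*I/8 on |1001>, 1/8 + sqrt(3)*I/8 on |1010>, 3/8 - sqrt(3)*I/8 on |1011>, 0 on |1100>, 0 on |1101>, 0 on |1110>, 0 on |1111>.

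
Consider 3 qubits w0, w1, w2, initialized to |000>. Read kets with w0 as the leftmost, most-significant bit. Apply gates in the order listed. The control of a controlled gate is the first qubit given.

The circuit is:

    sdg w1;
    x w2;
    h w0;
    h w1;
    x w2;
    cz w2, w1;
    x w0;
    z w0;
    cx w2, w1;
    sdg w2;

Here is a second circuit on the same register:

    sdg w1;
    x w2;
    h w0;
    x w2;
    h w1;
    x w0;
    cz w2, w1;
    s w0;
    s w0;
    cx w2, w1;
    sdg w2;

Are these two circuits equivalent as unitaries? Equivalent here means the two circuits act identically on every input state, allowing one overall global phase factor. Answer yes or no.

Yes, they are equivalent — the unitaries differ by at most a global phase.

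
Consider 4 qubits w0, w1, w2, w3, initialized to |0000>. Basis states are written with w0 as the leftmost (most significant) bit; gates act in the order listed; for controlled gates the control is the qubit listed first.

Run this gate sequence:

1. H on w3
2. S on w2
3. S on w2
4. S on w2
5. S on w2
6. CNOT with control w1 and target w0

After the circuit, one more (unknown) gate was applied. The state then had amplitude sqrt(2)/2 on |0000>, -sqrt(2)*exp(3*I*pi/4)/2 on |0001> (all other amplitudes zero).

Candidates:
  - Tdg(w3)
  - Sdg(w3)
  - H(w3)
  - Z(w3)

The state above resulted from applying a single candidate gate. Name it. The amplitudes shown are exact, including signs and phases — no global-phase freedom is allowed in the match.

The applied gate was Tdg(w3). Key observation: the block from step 2 through step 5 cancels to the identity and can be dropped.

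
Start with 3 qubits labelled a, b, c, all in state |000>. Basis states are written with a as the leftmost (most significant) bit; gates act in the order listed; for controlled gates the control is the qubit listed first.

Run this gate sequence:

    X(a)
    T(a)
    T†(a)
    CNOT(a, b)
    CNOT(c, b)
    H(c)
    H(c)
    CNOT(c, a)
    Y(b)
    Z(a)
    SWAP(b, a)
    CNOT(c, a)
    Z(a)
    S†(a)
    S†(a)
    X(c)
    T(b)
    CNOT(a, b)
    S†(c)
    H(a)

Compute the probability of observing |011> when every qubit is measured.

A full measurement returns |011> with probability 1/2.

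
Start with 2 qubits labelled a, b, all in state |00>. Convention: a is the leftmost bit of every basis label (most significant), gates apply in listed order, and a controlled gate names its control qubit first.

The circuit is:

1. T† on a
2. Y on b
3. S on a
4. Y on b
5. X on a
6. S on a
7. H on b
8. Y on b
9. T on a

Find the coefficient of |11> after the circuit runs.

The final state's coefficient on |11> equals -sqrt(2)*exp(I*pi/4)/2.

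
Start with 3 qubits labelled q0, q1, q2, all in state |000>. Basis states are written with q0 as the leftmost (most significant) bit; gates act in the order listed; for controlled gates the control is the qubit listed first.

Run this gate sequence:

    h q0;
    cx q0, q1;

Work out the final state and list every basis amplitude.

After the circuit, the state carries amplitude sqrt(2)/2 on |000>, sqrt(2)/2 on |110>, and 0 on every other basis state.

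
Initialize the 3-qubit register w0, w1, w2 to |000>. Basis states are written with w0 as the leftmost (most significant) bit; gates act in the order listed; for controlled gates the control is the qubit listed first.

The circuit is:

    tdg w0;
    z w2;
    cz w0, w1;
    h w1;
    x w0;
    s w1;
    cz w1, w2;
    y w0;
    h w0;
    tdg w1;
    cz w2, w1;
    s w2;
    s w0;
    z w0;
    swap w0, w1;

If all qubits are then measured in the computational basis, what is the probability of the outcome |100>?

The probability of measuring |100> is 1/4.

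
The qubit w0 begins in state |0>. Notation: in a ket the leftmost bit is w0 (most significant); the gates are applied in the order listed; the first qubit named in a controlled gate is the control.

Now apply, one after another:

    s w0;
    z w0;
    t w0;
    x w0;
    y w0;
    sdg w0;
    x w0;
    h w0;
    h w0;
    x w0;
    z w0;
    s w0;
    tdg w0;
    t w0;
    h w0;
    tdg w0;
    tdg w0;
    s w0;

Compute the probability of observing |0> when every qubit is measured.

Outcome |0> occurs with probability 1/2. Key observation: gates 7-10 undo each other exactly, leaving only the rest of the circuit to track.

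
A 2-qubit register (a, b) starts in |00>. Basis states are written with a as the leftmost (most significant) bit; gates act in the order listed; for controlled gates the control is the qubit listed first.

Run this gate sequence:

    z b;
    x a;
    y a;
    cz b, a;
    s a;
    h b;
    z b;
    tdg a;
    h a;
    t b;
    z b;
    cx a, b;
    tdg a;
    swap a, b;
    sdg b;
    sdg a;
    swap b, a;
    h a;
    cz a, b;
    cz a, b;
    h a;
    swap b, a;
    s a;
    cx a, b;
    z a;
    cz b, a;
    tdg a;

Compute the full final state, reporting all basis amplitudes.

After the circuit, the state carries amplitude -I/2 on |00>, -1/2 on |01>, -I/2 on |10>, -I/2 on |11>. Key observation: gates 16-23 undo each other exactly, leaving only the rest of the circuit to track.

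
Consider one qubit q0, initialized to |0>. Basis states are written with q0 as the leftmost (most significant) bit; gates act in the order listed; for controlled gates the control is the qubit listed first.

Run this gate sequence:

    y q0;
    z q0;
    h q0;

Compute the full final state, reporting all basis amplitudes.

The resulting statevector has amplitude -sqrt(2)*I/2 on |0>, sqrt(2)*I/2 on |1>.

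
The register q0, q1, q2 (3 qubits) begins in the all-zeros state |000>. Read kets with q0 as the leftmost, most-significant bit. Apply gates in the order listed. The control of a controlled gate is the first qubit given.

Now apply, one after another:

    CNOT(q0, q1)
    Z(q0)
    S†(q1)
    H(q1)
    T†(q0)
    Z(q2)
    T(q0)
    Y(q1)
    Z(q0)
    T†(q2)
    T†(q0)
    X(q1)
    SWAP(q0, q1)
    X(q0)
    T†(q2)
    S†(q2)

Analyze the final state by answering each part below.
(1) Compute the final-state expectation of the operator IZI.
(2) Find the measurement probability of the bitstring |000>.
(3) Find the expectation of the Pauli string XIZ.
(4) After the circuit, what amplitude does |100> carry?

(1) The observable IZI averages to 1.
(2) The probability of measuring |000> is 1/2.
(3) In the final state, XIZ has expectation -1.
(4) The final state's coefficient on |100> equals sqrt(2)*I/2.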